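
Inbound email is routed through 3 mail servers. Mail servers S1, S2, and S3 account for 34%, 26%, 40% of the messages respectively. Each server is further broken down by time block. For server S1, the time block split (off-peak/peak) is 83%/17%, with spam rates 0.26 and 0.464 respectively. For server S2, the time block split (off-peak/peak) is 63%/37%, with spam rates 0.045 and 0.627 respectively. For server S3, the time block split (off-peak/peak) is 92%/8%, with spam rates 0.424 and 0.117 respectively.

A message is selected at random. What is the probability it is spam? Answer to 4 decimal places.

P(S|S1) = 0.83·0.26 + 0.17·0.464 = 0.2158 + 0.07888 = 0.29468
P(S|S2) = 0.63·0.045 + 0.37·0.627 = 0.02835 + 0.23199 = 0.26034
P(S|S3) = 0.92·0.424 + 0.08·0.117 = 0.39008 + 0.00936 = 0.39944
By total probability over the outer partition,
P(S) = 0.34·0.29468 + 0.26·0.26034 + 0.4·0.39944
      = 0.1001912 + 0.0676884 + 0.159776 = 0.3276556

P(S) ≈ 0.3277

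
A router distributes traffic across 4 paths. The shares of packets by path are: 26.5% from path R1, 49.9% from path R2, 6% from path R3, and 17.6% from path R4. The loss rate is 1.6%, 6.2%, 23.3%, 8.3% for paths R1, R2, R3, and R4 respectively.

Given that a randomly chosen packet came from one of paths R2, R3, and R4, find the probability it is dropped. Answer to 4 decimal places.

Let S = {R2, R3, R4}.
P(S) = 0.499 + 0.06 + 0.176 = 0.735.
P(L ∩ S) = 0.062·0.499 + 0.233·0.06 + 0.083·0.176 = 0.030938 + 0.01398 + 0.014608 = 0.059526.
P(L | S) = 0.059526 / 0.735 = 0.080988…

0.0810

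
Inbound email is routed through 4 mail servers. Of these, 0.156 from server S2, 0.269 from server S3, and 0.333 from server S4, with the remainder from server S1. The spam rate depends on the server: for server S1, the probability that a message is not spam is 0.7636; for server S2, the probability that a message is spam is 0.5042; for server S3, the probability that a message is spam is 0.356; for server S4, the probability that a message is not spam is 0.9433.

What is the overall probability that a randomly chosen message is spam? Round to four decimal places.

P(S1) = 1 − (0.156 + 0.269 + 0.333) = 0.242.
P(S|S1) = 1 − 0.7636 = 0.2364.
P(S|S4) = 1 − 0.9433 = 0.0567.
P(S) = P(S|S1)·P(S1) + P(S|S2)·P(S2) + P(S|S3)·P(S3) + P(S|S4)·P(S4)
      = 0.2364·0.242 + 0.5042·0.156 + 0.356·0.269 + 0.0567·0.333
      = 0.0572088 + 0.0786552 + 0.095764 + 0.0188811 = 0.2505091

0.2505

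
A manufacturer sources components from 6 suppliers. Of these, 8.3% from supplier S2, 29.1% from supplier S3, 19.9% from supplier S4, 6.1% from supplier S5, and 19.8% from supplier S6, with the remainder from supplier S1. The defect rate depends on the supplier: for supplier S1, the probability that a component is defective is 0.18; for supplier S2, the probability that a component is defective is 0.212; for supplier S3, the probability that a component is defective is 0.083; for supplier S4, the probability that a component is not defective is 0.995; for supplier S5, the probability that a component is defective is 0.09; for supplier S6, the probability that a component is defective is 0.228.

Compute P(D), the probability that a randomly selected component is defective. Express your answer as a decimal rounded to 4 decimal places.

P(S1) = 1 − (0.083 + 0.291 + 0.199 + 0.061 + 0.198) = 0.168.
P(D|S4) = 1 − 0.995 = 0.005.
By the law of total probability,
P(D) = P(D|S1)·P(S1) + P(D|S2)·P(S2) + P(D|S3)·P(S3) + P(D|S4)·P(S4) + P(D|S5)·P(S5) + P(D|S6)·P(S6)
      = 0.18·0.168 + 0.212·0.083 + 0.083·0.291 + 0.005·0.199 + 0.09·0.061 + 0.228·0.198
      = 0.03024 + 0.017596 + 0.024153 + 0.000995 + 0.00549 + 0.045144 = 0.123618

0.1236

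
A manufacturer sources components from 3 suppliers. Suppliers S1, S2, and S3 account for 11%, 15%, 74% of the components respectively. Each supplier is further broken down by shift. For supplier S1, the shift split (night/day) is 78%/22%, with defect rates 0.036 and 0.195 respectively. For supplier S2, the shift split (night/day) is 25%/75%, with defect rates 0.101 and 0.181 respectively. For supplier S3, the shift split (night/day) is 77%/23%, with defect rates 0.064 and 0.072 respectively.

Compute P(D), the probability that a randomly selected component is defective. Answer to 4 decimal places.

P(D|S1) = 0.78·0.036 + 0.22·0.195 = 0.02808 + 0.0429 = 0.07098
P(D|S2) = 0.25·0.101 + 0.75·0.181 = 0.02525 + 0.13575 = 0.161
P(D|S3) = 0.77·0.064 + 0.23·0.072 = 0.04928 + 0.01656 = 0.06584
Then overall,
P(D) = 0.11·0.07098 + 0.15·0.161 + 0.74·0.06584
      = 0.0078078 + 0.02415 + 0.0487216 = 0.0806794

P(D) ≈ 0.0807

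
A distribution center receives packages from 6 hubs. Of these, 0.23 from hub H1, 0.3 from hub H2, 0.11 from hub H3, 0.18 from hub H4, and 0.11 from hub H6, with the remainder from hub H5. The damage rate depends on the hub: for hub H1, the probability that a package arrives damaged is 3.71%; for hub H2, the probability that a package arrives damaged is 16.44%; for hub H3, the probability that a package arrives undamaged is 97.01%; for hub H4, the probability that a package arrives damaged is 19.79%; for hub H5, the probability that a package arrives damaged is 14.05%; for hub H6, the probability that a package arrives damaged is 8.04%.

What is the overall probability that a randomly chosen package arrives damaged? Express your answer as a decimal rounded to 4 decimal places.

0.1154

P(H5) = 1 − (0.23 + 0.3 + 0.11 + 0.18 + 0.11) = 0.07.
P(D|H3) = 1 − 0.9701 = 0.0299.
Using total probability over the partition,
P(D) = P(D|H1)·P(H1) + P(D|H2)·P(H2) + P(D|H3)·P(H3) + P(D|H4)·P(H4) + P(D|H5)·P(H5) + P(D|H6)·P(H6)
      = 0.0371·0.23 + 0.1644·0.3 + 0.0299·0.11 + 0.1979·0.18 + 0.1405·0.07 + 0.0804·0.11
      = 0.008533 + 0.04932 + 0.003289 + 0.035622 + 0.009835 + 0.008844 = 0.115443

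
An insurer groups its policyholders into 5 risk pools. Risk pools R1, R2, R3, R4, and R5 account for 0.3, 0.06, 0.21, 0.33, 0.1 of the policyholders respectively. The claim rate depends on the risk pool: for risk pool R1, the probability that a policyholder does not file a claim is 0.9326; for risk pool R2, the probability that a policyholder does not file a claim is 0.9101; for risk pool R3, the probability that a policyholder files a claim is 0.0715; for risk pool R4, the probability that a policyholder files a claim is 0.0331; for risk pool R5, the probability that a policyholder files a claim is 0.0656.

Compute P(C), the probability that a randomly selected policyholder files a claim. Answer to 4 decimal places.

P(C|R1) = 1 − 0.9326 = 0.0674.
P(C|R2) = 1 − 0.9101 = 0.0899.
Summing over the partition,
P(C) = P(C|R1)·P(R1) + P(C|R2)·P(R2) + P(C|R3)·P(R3) + P(C|R4)·P(R4) + P(C|R5)·P(R5)
      = 0.0674·0.3 + 0.0899·0.06 + 0.0715·0.21 + 0.0331·0.33 + 0.0656·0.1
      = 0.02022 + 0.005394 + 0.015015 + 0.010923 + 0.00656 = 0.058112

P(C) ≈ 0.0581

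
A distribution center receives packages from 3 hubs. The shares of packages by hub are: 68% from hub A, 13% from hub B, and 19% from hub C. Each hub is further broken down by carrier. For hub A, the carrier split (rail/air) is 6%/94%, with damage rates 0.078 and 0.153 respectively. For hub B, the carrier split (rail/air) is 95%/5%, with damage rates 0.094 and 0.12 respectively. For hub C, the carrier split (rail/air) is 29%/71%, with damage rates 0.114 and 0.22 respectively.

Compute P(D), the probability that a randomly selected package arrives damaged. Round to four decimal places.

0.1493

P(D|A) = 0.06·0.078 + 0.94·0.153 = 0.00468 + 0.14382 = 0.1485
P(D|B) = 0.95·0.094 + 0.05·0.12 = 0.0893 + 0.006 = 0.0953
P(D|C) = 0.29·0.114 + 0.71·0.22 = 0.03306 + 0.1562 = 0.18926
By total probability over the outer partition,
P(D) = 0.68·0.1485 + 0.13·0.0953 + 0.19·0.18926
      = 0.10098 + 0.012389 + 0.0359594 = 0.1493284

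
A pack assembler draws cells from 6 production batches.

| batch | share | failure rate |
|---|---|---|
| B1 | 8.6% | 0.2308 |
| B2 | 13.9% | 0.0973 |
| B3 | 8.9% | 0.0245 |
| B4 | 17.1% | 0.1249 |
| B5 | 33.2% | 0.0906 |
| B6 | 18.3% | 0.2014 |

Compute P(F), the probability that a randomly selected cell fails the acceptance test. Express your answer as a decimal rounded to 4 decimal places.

P(F) ≈ 0.1238

P(F) = P(F|B1)·P(B1) + P(F|B2)·P(B2) + P(F|B3)·P(B3) + P(F|B4)·P(B4) + P(F|B5)·P(B5) + P(F|B6)·P(B6)
      = 0.2308·0.086 + 0.0973·0.139 + 0.0245·0.089 + 0.1249·0.171 + 0.0906·0.332 + 0.2014·0.183
      = 0.0198488 + 0.0135247 + 0.0021805 + 0.0213579 + 0.0300792 + 0.0368562 = 0.1238473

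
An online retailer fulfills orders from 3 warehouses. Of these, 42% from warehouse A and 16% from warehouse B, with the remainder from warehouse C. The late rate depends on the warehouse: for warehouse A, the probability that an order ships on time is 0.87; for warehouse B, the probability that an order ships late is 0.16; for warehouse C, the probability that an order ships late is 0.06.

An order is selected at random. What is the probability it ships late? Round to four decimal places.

P(C) = 1 − (0.42 + 0.16) = 0.42.
P(L|A) = 1 − 0.87 = 0.13.
P(L) = P(L|A)·P(A) + P(L|B)·P(B) + P(L|C)·P(C)
      = 0.13·0.42 + 0.16·0.16 + 0.06·0.42
      = 0.0546 + 0.0256 + 0.0252 = 0.1054

0.1054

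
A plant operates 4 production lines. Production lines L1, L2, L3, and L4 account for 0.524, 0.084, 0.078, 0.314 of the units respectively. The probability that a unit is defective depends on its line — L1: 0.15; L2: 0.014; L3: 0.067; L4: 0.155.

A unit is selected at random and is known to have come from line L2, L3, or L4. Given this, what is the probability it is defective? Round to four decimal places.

Let S = {L2, L3, L4}.
P(S) = 0.084 + 0.078 + 0.314 = 0.476.
P(D ∩ S) = 0.014·0.084 + 0.067·0.078 + 0.155·0.314 = 0.001176 + 0.005226 + 0.04867 = 0.055072.
P(D | S) = 0.055072 / 0.476 = 0.115697…

P(D|S) ≈ 0.1157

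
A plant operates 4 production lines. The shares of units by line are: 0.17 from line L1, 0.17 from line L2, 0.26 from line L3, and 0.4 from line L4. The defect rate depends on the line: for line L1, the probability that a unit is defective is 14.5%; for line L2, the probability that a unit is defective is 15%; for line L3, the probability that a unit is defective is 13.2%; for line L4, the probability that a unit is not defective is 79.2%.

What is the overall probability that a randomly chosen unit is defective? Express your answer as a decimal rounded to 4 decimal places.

P(D|L4) = 1 − 0.792 = 0.208.
P(D) = P(D|L1)·P(L1) + P(D|L2)·P(L2) + P(D|L3)·P(L3) + P(D|L4)·P(L4)
      = 0.145·0.17 + 0.15·0.17 + 0.132·0.26 + 0.208·0.4
      = 0.02465 + 0.0255 + 0.03432 + 0.0832 = 0.16767

P(D) ≈ 0.1677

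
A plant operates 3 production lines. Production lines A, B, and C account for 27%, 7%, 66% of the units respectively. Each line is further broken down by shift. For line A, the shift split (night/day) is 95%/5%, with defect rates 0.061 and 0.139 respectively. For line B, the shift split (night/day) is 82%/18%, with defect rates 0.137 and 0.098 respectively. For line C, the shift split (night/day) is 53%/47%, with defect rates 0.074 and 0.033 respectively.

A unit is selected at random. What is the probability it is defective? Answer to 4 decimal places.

P(D|A) = 0.95·0.061 + 0.05·0.139 = 0.05795 + 0.00695 = 0.0649
P(D|B) = 0.82·0.137 + 0.18·0.098 = 0.11234 + 0.01764 = 0.12998
P(D|C) = 0.53·0.074 + 0.47·0.033 = 0.03922 + 0.01551 = 0.05473
Then overall,
P(D) = 0.27·0.0649 + 0.07·0.12998 + 0.66·0.05473
      = 0.017523 + 0.0090986 + 0.0361218 = 0.0627434

0.0627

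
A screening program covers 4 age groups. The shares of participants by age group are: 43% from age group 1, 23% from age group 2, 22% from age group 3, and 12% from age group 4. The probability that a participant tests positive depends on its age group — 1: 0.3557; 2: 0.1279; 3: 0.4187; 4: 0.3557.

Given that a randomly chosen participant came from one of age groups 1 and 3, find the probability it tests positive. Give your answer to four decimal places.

P(T|S) ≈ 0.3770

Let S = {1, 3}.
P(S) = 0.43 + 0.22 = 0.65.
P(T ∩ S) = 0.3557·0.43 + 0.4187·0.22 = 0.152951 + 0.092114 = 0.245065.
P(T | S) = 0.245065 / 0.65 = 0.377023…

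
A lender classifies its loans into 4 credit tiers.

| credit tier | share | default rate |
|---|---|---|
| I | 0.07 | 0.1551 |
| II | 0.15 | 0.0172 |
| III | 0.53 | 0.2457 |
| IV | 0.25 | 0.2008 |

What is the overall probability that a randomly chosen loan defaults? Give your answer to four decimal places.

P(D) = P(D|I)·P(I) + P(D|II)·P(II) + P(D|III)·P(III) + P(D|IV)·P(IV)
      = 0.1551·0.07 + 0.0172·0.15 + 0.2457·0.53 + 0.2008·0.25
      = 0.010857 + 0.00258 + 0.130221 + 0.0502 = 0.193858

0.1939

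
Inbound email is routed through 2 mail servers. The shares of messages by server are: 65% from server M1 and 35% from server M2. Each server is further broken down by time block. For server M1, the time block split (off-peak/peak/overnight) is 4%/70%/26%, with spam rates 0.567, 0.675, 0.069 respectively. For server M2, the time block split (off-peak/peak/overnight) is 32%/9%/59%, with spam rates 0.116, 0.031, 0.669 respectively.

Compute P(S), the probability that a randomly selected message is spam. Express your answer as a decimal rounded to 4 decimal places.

P(S|M1) = 0.04·0.567 + 0.7·0.675 + 0.26·0.069 = 0.02268 + 0.4725 + 0.01794 = 0.51312
P(S|M2) = 0.32·0.116 + 0.09·0.031 + 0.59·0.669 = 0.03712 + 0.00279 + 0.39471 = 0.43462
By total probability over the outer partition,
P(S) = 0.65·0.51312 + 0.35·0.43462
      = 0.333528 + 0.152117 = 0.485645

P(S) ≈ 0.4856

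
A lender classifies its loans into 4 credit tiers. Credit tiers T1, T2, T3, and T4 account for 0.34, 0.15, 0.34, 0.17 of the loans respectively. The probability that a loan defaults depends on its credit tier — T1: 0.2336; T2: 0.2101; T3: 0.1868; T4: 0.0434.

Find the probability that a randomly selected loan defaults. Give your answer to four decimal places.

P(D) = P(D|T1)·P(T1) + P(D|T2)·P(T2) + P(D|T3)·P(T3) + P(D|T4)·P(T4)
      = 0.2336·0.34 + 0.2101·0.15 + 0.1868·0.34 + 0.0434·0.17
      = 0.079424 + 0.031515 + 0.063512 + 0.007378 = 0.181829

P(D) ≈ 0.1818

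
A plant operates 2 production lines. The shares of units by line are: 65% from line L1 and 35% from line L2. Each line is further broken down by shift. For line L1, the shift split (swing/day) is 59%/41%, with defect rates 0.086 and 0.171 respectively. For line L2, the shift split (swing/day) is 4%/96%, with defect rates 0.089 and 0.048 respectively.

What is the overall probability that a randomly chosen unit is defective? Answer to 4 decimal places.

P(D|L1) = 0.59·0.086 + 0.41·0.171 = 0.05074 + 0.07011 = 0.12085
P(D|L2) = 0.04·0.089 + 0.96·0.048 = 0.00356 + 0.04608 = 0.04964
Then overall,
P(D) = 0.65·0.12085 + 0.35·0.04964
      = 0.0785525 + 0.017374 = 0.0959265

P(D) ≈ 0.0959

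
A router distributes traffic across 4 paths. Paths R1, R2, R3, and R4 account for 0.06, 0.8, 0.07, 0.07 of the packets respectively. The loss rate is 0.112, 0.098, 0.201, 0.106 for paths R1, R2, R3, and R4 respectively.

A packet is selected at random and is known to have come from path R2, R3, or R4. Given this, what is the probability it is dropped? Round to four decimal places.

Let S = {R2, R3, R4}.
P(S) = 0.8 + 0.07 + 0.07 = 0.94.
P(L ∩ S) = 0.098·0.8 + 0.201·0.07 + 0.106·0.07 = 0.0784 + 0.01407 + 0.00742 = 0.09989.
P(L | S) = 0.09989 / 0.94 = 0.106266…

0.1063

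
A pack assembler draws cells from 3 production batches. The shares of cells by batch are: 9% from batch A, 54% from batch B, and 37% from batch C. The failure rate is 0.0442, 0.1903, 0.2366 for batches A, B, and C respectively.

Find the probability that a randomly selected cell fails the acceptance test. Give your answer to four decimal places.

Using total probability over the partition,
P(F) = P(F|A)·P(A) + P(F|B)·P(B) + P(F|C)·P(C)
      = 0.0442·0.09 + 0.1903·0.54 + 0.2366·0.37
      = 0.003978 + 0.102762 + 0.087542 = 0.194282

0.1943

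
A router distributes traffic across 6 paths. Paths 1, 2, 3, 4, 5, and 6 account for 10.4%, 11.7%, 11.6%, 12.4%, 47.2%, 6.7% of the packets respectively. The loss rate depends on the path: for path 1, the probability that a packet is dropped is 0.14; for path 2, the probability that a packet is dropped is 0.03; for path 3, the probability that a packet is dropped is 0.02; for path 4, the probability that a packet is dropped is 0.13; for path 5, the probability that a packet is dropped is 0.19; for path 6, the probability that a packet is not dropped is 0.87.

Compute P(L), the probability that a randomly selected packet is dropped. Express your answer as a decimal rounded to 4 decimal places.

P(L|6) = 1 − 0.87 = 0.13.
P(L) = P(L|1)·P(1) + P(L|2)·P(2) + P(L|3)·P(3) + P(L|4)·P(4) + P(L|5)·P(5) + P(L|6)·P(6)
      = 0.14·0.104 + 0.03·0.117 + 0.02·0.116 + 0.13·0.124 + 0.19·0.472 + 0.13·0.067
      = 0.01456 + 0.00351 + 0.00232 + 0.01612 + 0.08968 + 0.00871 = 0.1349

0.1349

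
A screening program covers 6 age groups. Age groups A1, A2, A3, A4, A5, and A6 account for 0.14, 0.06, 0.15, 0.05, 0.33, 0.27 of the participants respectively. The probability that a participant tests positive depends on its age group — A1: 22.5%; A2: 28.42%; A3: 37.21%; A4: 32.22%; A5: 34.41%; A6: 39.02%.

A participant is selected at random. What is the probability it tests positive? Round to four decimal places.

0.3394

P(T) = P(T|A1)·P(A1) + P(T|A2)·P(A2) + P(T|A3)·P(A3) + P(T|A4)·P(A4) + P(T|A5)·P(A5) + P(T|A6)·P(A6)
      = 0.225·0.14 + 0.2842·0.06 + 0.3721·0.15 + 0.3222·0.05 + 0.3441·0.33 + 0.3902·0.27
      = 0.0315 + 0.017052 + 0.055815 + 0.01611 + 0.113553 + 0.105354 = 0.339384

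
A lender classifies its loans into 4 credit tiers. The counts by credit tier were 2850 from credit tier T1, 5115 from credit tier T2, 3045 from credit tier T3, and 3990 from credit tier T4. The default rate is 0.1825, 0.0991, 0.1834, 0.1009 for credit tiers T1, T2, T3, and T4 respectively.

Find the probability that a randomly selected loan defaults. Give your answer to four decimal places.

P(D) ≈ 0.1325

Total: 2850 + 5115 + 3045 + 3990 = 15000.
P(T1) = 2850/15000 = 0.19. P(T2) = 5115/15000 = 0.341. P(T3) = 3045/15000 = 0.203. P(T4) = 3990/15000 = 0.266.
P(D) = P(D|T1)·P(T1) + P(D|T2)·P(T2) + P(D|T3)·P(T3) + P(D|T4)·P(T4)
      = 0.1825·0.19 + 0.0991·0.341 + 0.1834·0.203 + 0.1009·0.266
      = 0.034675 + 0.0337931 + 0.0372302 + 0.0268394 = 0.1325377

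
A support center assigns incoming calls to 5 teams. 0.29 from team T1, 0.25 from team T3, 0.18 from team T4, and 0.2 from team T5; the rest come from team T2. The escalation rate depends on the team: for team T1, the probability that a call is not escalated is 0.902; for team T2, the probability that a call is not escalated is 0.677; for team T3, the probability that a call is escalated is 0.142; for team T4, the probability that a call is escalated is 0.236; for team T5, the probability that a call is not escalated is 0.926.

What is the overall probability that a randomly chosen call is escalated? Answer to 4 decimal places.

P(E) ≈ 0.1470

P(T2) = 1 − (0.29 + 0.25 + 0.18 + 0.2) = 0.08.
P(E|T1) = 1 − 0.902 = 0.098.
P(E|T2) = 1 − 0.677 = 0.323.
P(E|T5) = 1 − 0.926 = 0.074.
Summing over the partition,
P(E) = P(E|T1)·P(T1) + P(E|T2)·P(T2) + P(E|T3)·P(T3) + P(E|T4)·P(T4) + P(E|T5)·P(T5)
      = 0.098·0.29 + 0.323·0.08 + 0.142·0.25 + 0.236·0.18 + 0.074·0.2
      = 0.02842 + 0.02584 + 0.0355 + 0.04248 + 0.0148 = 0.14704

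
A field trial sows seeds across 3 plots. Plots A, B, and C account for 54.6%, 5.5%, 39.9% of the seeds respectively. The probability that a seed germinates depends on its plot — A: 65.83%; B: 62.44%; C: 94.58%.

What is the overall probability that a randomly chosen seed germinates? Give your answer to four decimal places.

P(G) = P(G|A)·P(A) + P(G|B)·P(B) + P(G|C)·P(C)
      = 0.6583·0.546 + 0.6244·0.055 + 0.9458·0.399
      = 0.3594318 + 0.034342 + 0.3773742 = 0.771148

P(G) ≈ 0.7711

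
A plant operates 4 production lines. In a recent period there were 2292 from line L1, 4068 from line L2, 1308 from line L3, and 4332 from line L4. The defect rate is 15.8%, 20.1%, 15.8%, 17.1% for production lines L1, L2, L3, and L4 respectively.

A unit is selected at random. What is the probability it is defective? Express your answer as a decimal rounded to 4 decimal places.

Total: 2292 + 4068 + 1308 + 4332 = 12000.
P(L1) = 2292/12000 = 0.191. P(L2) = 4068/12000 = 0.339. P(L3) = 1308/12000 = 0.109. P(L4) = 4332/12000 = 0.361.
By the law of total probability,
P(D) = P(D|L1)·P(L1) + P(D|L2)·P(L2) + P(D|L3)·P(L3) + P(D|L4)·P(L4)
      = 0.158·0.191 + 0.201·0.339 + 0.158·0.109 + 0.171·0.361
      = 0.030178 + 0.068139 + 0.017222 + 0.061731 = 0.17727

P(D) ≈ 0.1773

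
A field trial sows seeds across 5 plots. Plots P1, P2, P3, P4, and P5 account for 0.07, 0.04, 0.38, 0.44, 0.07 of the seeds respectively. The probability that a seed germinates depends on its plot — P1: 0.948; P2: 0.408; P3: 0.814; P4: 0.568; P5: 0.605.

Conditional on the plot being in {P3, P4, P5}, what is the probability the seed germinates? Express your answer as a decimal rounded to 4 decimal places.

P(G|S) ≈ 0.6759

Let S = {P3, P4, P5}.
P(S) = 0.38 + 0.44 + 0.07 = 0.89.
P(G ∩ S) = 0.814·0.38 + 0.568·0.44 + 0.605·0.07 = 0.30932 + 0.24992 + 0.04235 = 0.60159.
P(G | S) = 0.60159 / 0.89 = 0.675944…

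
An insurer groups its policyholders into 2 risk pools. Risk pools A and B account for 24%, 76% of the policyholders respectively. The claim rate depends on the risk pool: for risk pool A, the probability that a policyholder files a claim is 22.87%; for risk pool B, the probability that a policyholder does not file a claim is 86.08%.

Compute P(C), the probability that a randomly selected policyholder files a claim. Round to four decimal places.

0.1607

P(C|B) = 1 − 0.8608 = 0.1392.
Using total probability over the partition,
P(C) = P(C|A)·P(A) + P(C|B)·P(B)
      = 0.2287·0.24 + 0.1392·0.76
      = 0.054888 + 0.105792 = 0.16068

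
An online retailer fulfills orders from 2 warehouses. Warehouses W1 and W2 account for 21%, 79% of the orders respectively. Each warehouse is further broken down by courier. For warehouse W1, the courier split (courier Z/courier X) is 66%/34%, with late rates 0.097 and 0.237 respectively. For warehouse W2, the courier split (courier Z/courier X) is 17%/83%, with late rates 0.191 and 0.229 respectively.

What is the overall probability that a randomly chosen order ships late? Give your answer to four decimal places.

0.2062

P(L|W1) = 0.66·0.097 + 0.34·0.237 = 0.06402 + 0.08058 = 0.1446
P(L|W2) = 0.17·0.191 + 0.83·0.229 = 0.03247 + 0.19007 = 0.22254
By total probability over the outer partition,
P(L) = 0.21·0.1446 + 0.79·0.22254
      = 0.030366 + 0.1758066 = 0.2061726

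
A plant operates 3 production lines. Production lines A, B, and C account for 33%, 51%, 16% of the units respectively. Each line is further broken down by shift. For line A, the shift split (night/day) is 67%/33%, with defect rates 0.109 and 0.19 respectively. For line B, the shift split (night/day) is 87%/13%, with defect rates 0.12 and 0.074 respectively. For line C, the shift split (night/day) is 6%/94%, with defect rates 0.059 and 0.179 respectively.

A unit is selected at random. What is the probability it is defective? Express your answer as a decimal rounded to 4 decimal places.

0.1304

P(D|A) = 0.67·0.109 + 0.33·0.19 = 0.07303 + 0.0627 = 0.13573
P(D|B) = 0.87·0.12 + 0.13·0.074 = 0.1044 + 0.00962 = 0.11402
P(D|C) = 0.06·0.059 + 0.94·0.179 = 0.00354 + 0.16826 = 0.1718
By total probability over the outer partition,
P(D) = 0.33·0.13573 + 0.51·0.11402 + 0.16·0.1718
      = 0.0447909 + 0.0581502 + 0.027488 = 0.1304291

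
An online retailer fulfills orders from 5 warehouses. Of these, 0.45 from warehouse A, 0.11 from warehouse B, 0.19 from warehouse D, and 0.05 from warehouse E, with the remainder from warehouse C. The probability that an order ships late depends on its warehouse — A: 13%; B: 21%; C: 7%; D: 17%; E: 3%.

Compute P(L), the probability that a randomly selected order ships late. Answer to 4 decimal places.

0.1294

P(C) = 1 − (0.45 + 0.11 + 0.19 + 0.05) = 0.2.
Using total probability over the partition,
P(L) = P(L|A)·P(A) + P(L|B)·P(B) + P(L|C)·P(C) + P(L|D)·P(D) + P(L|E)·P(E)
      = 0.13·0.45 + 0.21·0.11 + 0.07·0.2 + 0.17·0.19 + 0.03·0.05
      = 0.0585 + 0.0231 + 0.014 + 0.0323 + 0.0015 = 0.1294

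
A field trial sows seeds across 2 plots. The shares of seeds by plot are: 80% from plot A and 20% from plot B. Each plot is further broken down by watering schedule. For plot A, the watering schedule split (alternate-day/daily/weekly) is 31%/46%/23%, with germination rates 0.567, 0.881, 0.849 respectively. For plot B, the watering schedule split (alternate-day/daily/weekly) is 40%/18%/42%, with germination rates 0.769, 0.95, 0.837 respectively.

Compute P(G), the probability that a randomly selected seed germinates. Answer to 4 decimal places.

0.7871

P(G|A) = 0.31·0.567 + 0.46·0.881 + 0.23·0.849 = 0.17577 + 0.40526 + 0.19527 = 0.7763
P(G|B) = 0.4·0.769 + 0.18·0.95 + 0.42·0.837 = 0.3076 + 0.171 + 0.35154 = 0.83014
By total probability over the outer partition,
P(G) = 0.8·0.7763 + 0.2·0.83014
      = 0.62104 + 0.166028 = 0.787068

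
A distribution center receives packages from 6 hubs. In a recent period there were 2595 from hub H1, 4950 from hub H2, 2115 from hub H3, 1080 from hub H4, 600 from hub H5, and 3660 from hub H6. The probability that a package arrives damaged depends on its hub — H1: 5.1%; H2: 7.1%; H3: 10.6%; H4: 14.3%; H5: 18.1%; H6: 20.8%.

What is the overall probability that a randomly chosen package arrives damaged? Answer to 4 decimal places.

0.1155

Total: 2595 + 4950 + 2115 + 1080 + 600 + 3660 = 15000.
P(H1) = 2595/15000 = 0.173. P(H2) = 4950/15000 = 0.33. P(H3) = 2115/15000 = 0.141. P(H4) = 1080/15000 = 0.072. P(H5) = 600/15000 = 0.04. P(H6) = 3660/15000 = 0.244.
P(D) = P(D|H1)·P(H1) + P(D|H2)·P(H2) + P(D|H3)·P(H3) + P(D|H4)·P(H4) + P(D|H5)·P(H5) + P(D|H6)·P(H6)
      = 0.051·0.173 + 0.071·0.33 + 0.106·0.141 + 0.143·0.072 + 0.181·0.04 + 0.208·0.244
      = 0.008823 + 0.02343 + 0.014946 + 0.010296 + 0.00724 + 0.050752 = 0.115487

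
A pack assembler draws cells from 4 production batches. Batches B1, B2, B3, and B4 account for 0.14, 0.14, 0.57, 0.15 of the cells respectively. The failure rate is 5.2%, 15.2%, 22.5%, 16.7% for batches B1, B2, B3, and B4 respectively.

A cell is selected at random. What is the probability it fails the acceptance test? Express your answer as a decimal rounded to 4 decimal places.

0.1819

By the law of total probability,
P(F) = P(F|B1)·P(B1) + P(F|B2)·P(B2) + P(F|B3)·P(B3) + P(F|B4)·P(B4)
      = 0.052·0.14 + 0.152·0.14 + 0.225·0.57 + 0.167·0.15
      = 0.00728 + 0.02128 + 0.12825 + 0.02505 = 0.18186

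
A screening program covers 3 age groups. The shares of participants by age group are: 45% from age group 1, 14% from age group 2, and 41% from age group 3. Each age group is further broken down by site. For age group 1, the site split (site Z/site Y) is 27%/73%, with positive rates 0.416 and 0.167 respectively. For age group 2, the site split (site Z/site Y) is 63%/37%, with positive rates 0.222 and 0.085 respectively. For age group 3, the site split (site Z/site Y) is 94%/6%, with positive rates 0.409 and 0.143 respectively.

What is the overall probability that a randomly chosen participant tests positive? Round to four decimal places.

P(T|1) = 0.27·0.416 + 0.73·0.167 = 0.11232 + 0.12191 = 0.23423
P(T|2) = 0.63·0.222 + 0.37·0.085 = 0.13986 + 0.03145 = 0.17131
P(T|3) = 0.94·0.409 + 0.06·0.143 = 0.38446 + 0.00858 = 0.39304
Then overall,
P(T) = 0.45·0.23423 + 0.14·0.17131 + 0.41·0.39304
      = 0.1054035 + 0.0239834 + 0.1611464 = 0.2905333

P(T) ≈ 0.2905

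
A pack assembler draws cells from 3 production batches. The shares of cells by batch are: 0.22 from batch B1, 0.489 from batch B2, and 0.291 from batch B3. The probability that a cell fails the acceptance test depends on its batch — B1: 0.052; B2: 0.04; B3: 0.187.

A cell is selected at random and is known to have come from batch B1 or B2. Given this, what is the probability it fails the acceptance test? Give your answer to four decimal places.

0.0437

Let S = {B1, B2}.
P(S) = 0.22 + 0.489 = 0.709.
P(F ∩ S) = 0.052·0.22 + 0.04·0.489 = 0.01144 + 0.01956 = 0.031.
P(F | S) = 0.031 / 0.709 = 0.043724…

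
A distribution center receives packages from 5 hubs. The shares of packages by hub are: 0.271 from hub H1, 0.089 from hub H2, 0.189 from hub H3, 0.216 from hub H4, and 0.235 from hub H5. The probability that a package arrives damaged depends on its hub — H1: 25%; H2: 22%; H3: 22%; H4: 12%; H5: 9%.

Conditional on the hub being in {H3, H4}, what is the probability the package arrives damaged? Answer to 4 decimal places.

P(D|S) ≈ 0.1667

Let S = {H3, H4}.
P(S) = 0.189 + 0.216 = 0.405.
P(D ∩ S) = 0.22·0.189 + 0.12·0.216 = 0.04158 + 0.02592 = 0.0675.
P(D | S) = 0.0675 / 0.405 = 0.166667…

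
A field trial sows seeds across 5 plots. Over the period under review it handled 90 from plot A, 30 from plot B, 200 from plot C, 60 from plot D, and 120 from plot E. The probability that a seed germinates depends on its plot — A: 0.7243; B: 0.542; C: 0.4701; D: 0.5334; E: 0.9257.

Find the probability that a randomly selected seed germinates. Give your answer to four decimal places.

P(G) ≈ 0.6371

Total: 90 + 30 + 200 + 60 + 120 = 500.
P(A) = 90/500 = 0.18. P(B) = 30/500 = 0.06. P(C) = 200/500 = 0.4. P(D) = 60/500 = 0.12. P(E) = 120/500 = 0.24.
By the law of total probability,
P(G) = P(G|A)·P(A) + P(G|B)·P(B) + P(G|C)·P(C) + P(G|D)·P(D) + P(G|E)·P(E)
      = 0.7243·0.18 + 0.542·0.06 + 0.4701·0.4 + 0.5334·0.12 + 0.9257·0.24
      = 0.130374 + 0.03252 + 0.18804 + 0.064008 + 0.222168 = 0.63711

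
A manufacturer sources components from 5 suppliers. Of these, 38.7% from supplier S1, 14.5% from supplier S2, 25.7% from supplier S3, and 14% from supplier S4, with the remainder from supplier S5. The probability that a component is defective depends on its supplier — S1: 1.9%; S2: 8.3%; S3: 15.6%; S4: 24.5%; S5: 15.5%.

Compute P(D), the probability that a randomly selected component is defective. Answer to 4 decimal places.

0.1048

P(S5) = 1 − (0.387 + 0.145 + 0.257 + 0.14) = 0.071.
P(D) = P(D|S1)·P(S1) + P(D|S2)·P(S2) + P(D|S3)·P(S3) + P(D|S4)·P(S4) + P(D|S5)·P(S5)
      = 0.019·0.387 + 0.083·0.145 + 0.156·0.257 + 0.245·0.14 + 0.155·0.071
      = 0.007353 + 0.012035 + 0.040092 + 0.0343 + 0.011005 = 0.104785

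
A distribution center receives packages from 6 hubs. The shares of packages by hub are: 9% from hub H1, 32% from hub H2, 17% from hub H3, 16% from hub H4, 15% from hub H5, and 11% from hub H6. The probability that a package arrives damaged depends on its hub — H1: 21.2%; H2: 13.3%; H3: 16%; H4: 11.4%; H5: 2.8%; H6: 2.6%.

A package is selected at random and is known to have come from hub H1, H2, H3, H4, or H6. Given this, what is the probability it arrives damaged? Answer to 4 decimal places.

Let S = {H1, H2, H3, H4, H6}.
P(S) = 0.09 + 0.32 + 0.17 + 0.16 + 0.11 = 0.85.
P(D ∩ S) = 0.212·0.09 + 0.133·0.32 + 0.16·0.17 + 0.114·0.16 + 0.026·0.11 = 0.01908 + 0.04256 + 0.0272 + 0.01824 + 0.00286 = 0.10994.
P(D | S) = 0.10994 / 0.85 = 0.129341…

P(D|S) ≈ 0.1293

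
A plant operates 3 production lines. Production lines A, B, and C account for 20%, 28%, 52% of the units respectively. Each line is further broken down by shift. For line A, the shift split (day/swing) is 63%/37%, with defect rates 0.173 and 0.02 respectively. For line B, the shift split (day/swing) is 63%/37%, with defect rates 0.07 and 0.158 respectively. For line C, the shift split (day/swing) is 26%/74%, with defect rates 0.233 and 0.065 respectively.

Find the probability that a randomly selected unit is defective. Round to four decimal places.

P(D|A) = 0.63·0.173 + 0.37·0.02 = 0.10899 + 0.0074 = 0.11639
P(D|B) = 0.63·0.07 + 0.37·0.158 = 0.0441 + 0.05846 = 0.10256
P(D|C) = 0.26·0.233 + 0.74·0.065 = 0.06058 + 0.0481 = 0.10868
By total probability over the outer partition,
P(D) = 0.2·0.11639 + 0.28·0.10256 + 0.52·0.10868
      = 0.023278 + 0.0287168 + 0.0565136 = 0.1085084

0.1085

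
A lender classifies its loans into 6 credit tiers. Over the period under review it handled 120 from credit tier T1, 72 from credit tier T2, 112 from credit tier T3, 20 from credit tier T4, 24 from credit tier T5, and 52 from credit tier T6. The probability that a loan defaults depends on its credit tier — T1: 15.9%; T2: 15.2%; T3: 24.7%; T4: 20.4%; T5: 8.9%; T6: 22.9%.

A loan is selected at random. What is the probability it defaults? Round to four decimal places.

P(D) ≈ 0.1895

Total: 120 + 72 + 112 + 20 + 24 + 52 = 400.
P(T1) = 120/400 = 0.3. P(T2) = 72/400 = 0.18. P(T3) = 112/400 = 0.28. P(T4) = 20/400 = 0.05. P(T5) = 24/400 = 0.06. P(T6) = 52/400 = 0.13.
Using total probability over the partition,
P(D) = P(D|T1)·P(T1) + P(D|T2)·P(T2) + P(D|T3)·P(T3) + P(D|T4)·P(T4) + P(D|T5)·P(T5) + P(D|T6)·P(T6)
      = 0.159·0.3 + 0.152·0.18 + 0.247·0.28 + 0.204·0.05 + 0.089·0.06 + 0.229·0.13
      = 0.0477 + 0.02736 + 0.06916 + 0.0102 + 0.00534 + 0.02977 = 0.18953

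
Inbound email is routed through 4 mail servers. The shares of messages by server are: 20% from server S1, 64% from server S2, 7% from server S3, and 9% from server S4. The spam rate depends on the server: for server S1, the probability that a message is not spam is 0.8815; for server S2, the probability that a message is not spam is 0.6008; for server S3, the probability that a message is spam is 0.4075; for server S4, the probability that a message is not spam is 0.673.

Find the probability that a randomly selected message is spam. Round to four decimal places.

P(S|S1) = 1 − 0.8815 = 0.1185.
P(S|S2) = 1 − 0.6008 = 0.3992.
P(S|S4) = 1 − 0.673 = 0.327.
P(S) = P(S|S1)·P(S1) + P(S|S2)·P(S2) + P(S|S3)·P(S3) + P(S|S4)·P(S4)
      = 0.1185·0.2 + 0.3992·0.64 + 0.4075·0.07 + 0.327·0.09
      = 0.0237 + 0.255488 + 0.028525 + 0.02943 = 0.337143

P(S) ≈ 0.3371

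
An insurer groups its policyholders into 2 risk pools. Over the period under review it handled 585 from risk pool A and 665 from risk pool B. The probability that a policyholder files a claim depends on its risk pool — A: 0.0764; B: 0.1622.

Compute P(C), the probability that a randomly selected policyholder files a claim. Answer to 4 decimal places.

Total: 585 + 665 = 1250.
P(A) = 585/1250 = 0.468. P(B) = 665/1250 = 0.532.
P(C) = P(C|A)·P(A) + P(C|B)·P(B)
      = 0.0764·0.468 + 0.1622·0.532
      = 0.0357552 + 0.0862904 = 0.1220456

0.1220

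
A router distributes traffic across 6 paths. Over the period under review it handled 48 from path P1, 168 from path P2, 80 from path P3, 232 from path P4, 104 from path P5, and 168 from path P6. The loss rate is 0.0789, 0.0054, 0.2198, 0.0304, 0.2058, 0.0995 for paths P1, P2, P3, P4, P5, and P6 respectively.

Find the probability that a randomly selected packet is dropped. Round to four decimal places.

Total: 48 + 168 + 80 + 232 + 104 + 168 = 800.
P(P1) = 48/800 = 0.06. P(P2) = 168/800 = 0.21. P(P3) = 80/800 = 0.1. P(P4) = 232/800 = 0.29. P(P5) = 104/800 = 0.13. P(P6) = 168/800 = 0.21.
P(L) = P(L|P1)·P(P1) + P(L|P2)·P(P2) + P(L|P3)·P(P3) + P(L|P4)·P(P4) + P(L|P5)·P(P5) + P(L|P6)·P(P6)
      = 0.0789·0.06 + 0.0054·0.21 + 0.2198·0.1 + 0.0304·0.29 + 0.2058·0.13 + 0.0995·0.21
      = 0.004734 + 0.001134 + 0.02198 + 0.008816 + 0.026754 + 0.020895 = 0.084313

P(L) ≈ 0.0843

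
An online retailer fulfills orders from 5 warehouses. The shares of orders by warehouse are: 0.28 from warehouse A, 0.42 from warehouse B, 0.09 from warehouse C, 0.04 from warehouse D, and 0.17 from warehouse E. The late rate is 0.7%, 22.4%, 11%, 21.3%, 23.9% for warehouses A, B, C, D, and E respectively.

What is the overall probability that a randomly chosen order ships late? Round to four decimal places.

0.1551

By the law of total probability,
P(L) = P(L|A)·P(A) + P(L|B)·P(B) + P(L|C)·P(C) + P(L|D)·P(D) + P(L|E)·P(E)
      = 0.007·0.28 + 0.224·0.42 + 0.11·0.09 + 0.213·0.04 + 0.239·0.17
      = 0.00196 + 0.09408 + 0.0099 + 0.00852 + 0.04063 = 0.15509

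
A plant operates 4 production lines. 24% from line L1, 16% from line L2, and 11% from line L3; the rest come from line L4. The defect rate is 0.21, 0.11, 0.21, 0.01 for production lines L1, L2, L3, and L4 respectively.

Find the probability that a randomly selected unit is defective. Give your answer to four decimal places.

0.0960

P(L4) = 1 − (0.24 + 0.16 + 0.11) = 0.49.
P(D) = P(D|L1)·P(L1) + P(D|L2)·P(L2) + P(D|L3)·P(L3) + P(D|L4)·P(L4)
      = 0.21·0.24 + 0.11·0.16 + 0.21·0.11 + 0.01·0.49
      = 0.0504 + 0.0176 + 0.0231 + 0.0049 = 0.096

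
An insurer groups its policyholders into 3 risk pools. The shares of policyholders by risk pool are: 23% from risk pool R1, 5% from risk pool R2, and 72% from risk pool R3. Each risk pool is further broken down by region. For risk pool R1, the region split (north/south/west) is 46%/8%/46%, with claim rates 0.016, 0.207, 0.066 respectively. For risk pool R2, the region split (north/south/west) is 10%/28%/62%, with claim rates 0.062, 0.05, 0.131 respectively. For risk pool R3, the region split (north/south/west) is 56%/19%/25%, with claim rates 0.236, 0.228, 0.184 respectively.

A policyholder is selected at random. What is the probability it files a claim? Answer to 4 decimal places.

P(C) ≈ 0.1770

P(C|R1) = 0.46·0.016 + 0.08·0.207 + 0.46·0.066 = 0.00736 + 0.01656 + 0.03036 = 0.05428
P(C|R2) = 0.1·0.062 + 0.28·0.05 + 0.62·0.131 = 0.0062 + 0.014 + 0.08122 = 0.10142
P(C|R3) = 0.56·0.236 + 0.19·0.228 + 0.25·0.184 = 0.13216 + 0.04332 + 0.046 = 0.22148
By total probability over the outer partition,
P(C) = 0.23·0.05428 + 0.05·0.10142 + 0.72·0.22148
      = 0.0124844 + 0.005071 + 0.1594656 = 0.177021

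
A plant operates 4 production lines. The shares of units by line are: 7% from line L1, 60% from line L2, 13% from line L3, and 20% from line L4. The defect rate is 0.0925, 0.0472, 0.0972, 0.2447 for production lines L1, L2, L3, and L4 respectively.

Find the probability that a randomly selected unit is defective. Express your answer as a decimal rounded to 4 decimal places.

Using total probability over the partition,
P(D) = P(D|L1)·P(L1) + P(D|L2)·P(L2) + P(D|L3)·P(L3) + P(D|L4)·P(L4)
      = 0.0925·0.07 + 0.0472·0.6 + 0.0972·0.13 + 0.2447·0.2
      = 0.006475 + 0.02832 + 0.012636 + 0.04894 = 0.096371

0.0964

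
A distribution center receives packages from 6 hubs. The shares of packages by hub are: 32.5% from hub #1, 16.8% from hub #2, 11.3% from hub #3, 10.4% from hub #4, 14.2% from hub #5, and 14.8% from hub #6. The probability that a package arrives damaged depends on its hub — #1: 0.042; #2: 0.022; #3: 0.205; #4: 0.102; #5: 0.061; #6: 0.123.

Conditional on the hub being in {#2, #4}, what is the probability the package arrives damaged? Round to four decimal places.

P(D|S) ≈ 0.0526

Let S = {#2, #4}.
P(S) = 0.168 + 0.104 = 0.272.
P(D ∩ S) = 0.022·0.168 + 0.102·0.104 = 0.003696 + 0.010608 = 0.014304.
P(D | S) = 0.014304 / 0.272 = 0.052588…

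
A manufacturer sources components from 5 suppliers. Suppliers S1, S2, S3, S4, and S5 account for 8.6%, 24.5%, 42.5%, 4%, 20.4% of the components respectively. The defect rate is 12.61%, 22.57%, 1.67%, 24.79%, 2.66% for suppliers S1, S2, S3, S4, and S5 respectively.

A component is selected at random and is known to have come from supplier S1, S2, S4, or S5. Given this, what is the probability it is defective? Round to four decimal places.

Let S = {S1, S2, S4, S5}.
P(S) = 0.086 + 0.245 + 0.04 + 0.204 = 0.575.
P(D ∩ S) = 0.1261·0.086 + 0.2257·0.245 + 0.2479·0.04 + 0.0266·0.204 = 0.0108446 + 0.0552965 + 0.009916 + 0.0054264 = 0.0814835.
P(D | S) = 0.0814835 / 0.575 = 0.141710…

P(D|S) ≈ 0.1417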